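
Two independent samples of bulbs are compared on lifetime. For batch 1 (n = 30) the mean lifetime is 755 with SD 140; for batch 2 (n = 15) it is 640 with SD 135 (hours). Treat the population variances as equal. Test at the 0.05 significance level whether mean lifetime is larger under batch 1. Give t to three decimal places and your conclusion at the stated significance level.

Let group 1 = batch 1, group 2 = batch 2. H0: μ_1 = μ_2; H1: μ_1 > μ_2 (two-sample pooled-variance t-test, right-tailed).
s_p² = [(30−1)·140² + (15−1)·135²]/(30+15−2) = 19152.3
t = (755 − 640)/√[19152.3·(1/30 + 1/15)] = 2.628
df = n₁ + n₂ − 2 = 43
p-value = P(T ≥ 2.628) ≈ 0.0059
Since p ≈ 0.0059 < α = 0.05, reject H0; the data support H1.

t = 2.628; reject H0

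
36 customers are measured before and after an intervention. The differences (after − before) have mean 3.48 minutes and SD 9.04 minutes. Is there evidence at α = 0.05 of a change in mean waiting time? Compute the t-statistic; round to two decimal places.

2.31

H0: μ_d = 0; H1: μ_d ≠ 0 (paired t-test on the differences, two-sided).
t = d̄/(s_d/√n) = 3.48/(9.04/√36) = 2.31
df = n − 1 = 35
Two-sided p-value ≈ 0.0269
Since p ≈ 0.0269 < α = 0.05, reject H0; the evidence is statistically significant.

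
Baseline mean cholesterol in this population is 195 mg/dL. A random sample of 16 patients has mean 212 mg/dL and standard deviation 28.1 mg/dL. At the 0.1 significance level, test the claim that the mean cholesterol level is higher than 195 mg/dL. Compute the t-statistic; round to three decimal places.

2.420

H0: μ = 195; H1: μ > 195 (one-sample t-test, right-tailed).
t = (x̄ − μ₀)/(s/√n) = (212 − 195)/(28.1/√16) = 2.420
df = n − 1 = 15
p-value = P(T ≥ 2.420) ≈ 0.014
Since p ≈ 0.014 < α = 0.1, reject H0; the evidence is statistically significant.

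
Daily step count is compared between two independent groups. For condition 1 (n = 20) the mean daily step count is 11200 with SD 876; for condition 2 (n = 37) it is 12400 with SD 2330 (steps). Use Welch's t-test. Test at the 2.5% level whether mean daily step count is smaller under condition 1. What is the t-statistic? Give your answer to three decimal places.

Let group 1 = condition 1, group 2 = condition 2. H0: μ_1 = μ_2; H1: μ_1 < μ_2 (Welch's two-sample t-test, left-tailed).
t = (x̄_1 − x̄_2)/√(s_1²/n_1 + s_2²/n_2) = (11200 − 12400)/√(876²/20 + 2330²/37) = -2.789
Welch–Satterthwaite df ≈ 50.72
p-value = P(T ≤ -2.789) ≈ 0.0037
Since p ≈ 0.0037 < α = 0.025, reject H0; the evidence is statistically significant.

-2.789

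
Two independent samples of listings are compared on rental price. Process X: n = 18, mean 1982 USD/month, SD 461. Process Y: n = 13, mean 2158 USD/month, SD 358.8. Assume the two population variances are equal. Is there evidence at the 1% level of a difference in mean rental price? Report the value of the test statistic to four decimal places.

-1.1466

Let group 1 = process X, group 2 = process Y. H0: μ_1 = μ_2; H1: μ_1 ≠ μ_2 (two-sample pooled-variance t-test, two-sided).
s_p² = [(18−1)·461² + (13−1)·358.8²]/(18+13−2) = 177852
t = (1982 − 2158)/√[177852·(1/18 + 1/13)] = -1.1466
df = n₁ + n₂ − 2 = 29
Two-sided p-value ≈ 0.2609
Since p ≈ 0.2609 > α = 0.01, fail to reject H0; the evidence is not statistically significant.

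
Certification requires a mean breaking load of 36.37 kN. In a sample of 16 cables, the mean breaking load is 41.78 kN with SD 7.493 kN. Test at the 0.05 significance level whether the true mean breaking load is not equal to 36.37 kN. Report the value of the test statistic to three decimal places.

H0: μ = 36.37; H1: μ ≠ 36.37 (one-sample t-test, two-sided).
t = (x̄ − μ₀)/(s/√n) = (41.78 − 36.37)/(7.493/√16) = 2.888
df = n − 1 = 15
Two-sided p-value ≈ 0.011
Since p ≈ 0.011 < α = 0.05, reject H0; the evidence is statistically significant.

2.888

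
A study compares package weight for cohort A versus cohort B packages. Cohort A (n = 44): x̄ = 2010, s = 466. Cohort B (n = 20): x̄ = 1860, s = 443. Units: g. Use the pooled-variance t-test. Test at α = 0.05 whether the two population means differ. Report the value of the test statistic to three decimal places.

1.212

Let group 1 = cohort A, group 2 = cohort B. H0: μ_1 = μ_2; H1: μ_1 ≠ μ_2 (two-sample pooled-variance t-test, two-sided).
s_p² = [(44−1)·466² + (20−1)·443²]/(44+20−2) = 210749
t = (2010 − 1860)/√[210749·(1/44 + 1/20)] = 1.212
df = n₁ + n₂ − 2 = 62
Two-sided p-value ≈ 0.2303
Since p ≈ 0.2303 > α = 0.05, fail to reject H0; the data do not provide sufficient evidence against H0.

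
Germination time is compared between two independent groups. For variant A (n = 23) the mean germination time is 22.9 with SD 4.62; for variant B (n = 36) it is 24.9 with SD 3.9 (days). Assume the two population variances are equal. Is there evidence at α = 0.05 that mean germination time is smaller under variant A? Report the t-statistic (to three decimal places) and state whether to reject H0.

t = -1.787; reject H0

Let group 1 = variant A, group 2 = variant B. H0: μ_1 = μ_2; H1: μ_1 < μ_2 (two-sample pooled-variance t-test, left-tailed).
s_p² = [(23−1)·4.62² + (36−1)·3.9²]/(23+36−2) = 17.5777
t = (22.9 − 24.9)/√[17.5777·(1/23 + 1/36)] = -1.787
df = n₁ + n₂ − 2 = 57
p-value = P(T ≤ -1.787) ≈ 0.0396
Since p ≈ 0.0396 < α = 0.05, reject H0; the evidence is statistically significant.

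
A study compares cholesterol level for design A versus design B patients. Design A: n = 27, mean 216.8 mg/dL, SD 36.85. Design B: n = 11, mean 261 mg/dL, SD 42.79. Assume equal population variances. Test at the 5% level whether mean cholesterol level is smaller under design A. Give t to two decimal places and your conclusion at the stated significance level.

t = -3.20; reject H0

Let group 1 = design A, group 2 = design B. H0: μ_1 = μ_2; H1: μ_1 < μ_2 (two-sample pooled-variance t-test, left-tailed).
s_p² = [(27−1)·36.85² + (11−1)·42.79²]/(27+11−2) = 1489.33
t = (216.8 − 261)/√[1489.33·(1/27 + 1/11)] = -3.20
df = n₁ + n₂ − 2 = 36
p-value = P(T ≤ -3.20) ≈ 0.001
Since p ≈ 0.001 < α = 0.05, reject H0; the evidence is statistically significant.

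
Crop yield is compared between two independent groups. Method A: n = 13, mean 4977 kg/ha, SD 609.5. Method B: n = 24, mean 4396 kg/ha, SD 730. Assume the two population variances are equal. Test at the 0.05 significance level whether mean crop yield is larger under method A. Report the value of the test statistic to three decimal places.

2.441

Let group 1 = method A, group 2 = method B. H0: μ_1 = μ_2; H1: μ_1 > μ_2 (two-sample pooled-variance t-test, right-tailed).
s_p² = [(13−1)·609.5² + (24−1)·730²]/(13+24−2) = 477560
t = (4977 − 4396)/√[477560·(1/13 + 1/24)] = 2.441
df = n₁ + n₂ − 2 = 35
p-value = P(T ≥ 2.441) ≈ 0.010
Since p ≈ 0.010 < α = 0.05, reject H0; the data support H1.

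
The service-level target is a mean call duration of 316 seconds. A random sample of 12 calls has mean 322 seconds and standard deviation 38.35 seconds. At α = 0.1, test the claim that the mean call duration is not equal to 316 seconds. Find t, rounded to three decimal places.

H0: μ = 316; H1: μ ≠ 316 (one-sample t-test, two-sided).
t = (x̄ − μ₀)/(s/√n) = (322 − 316)/(38.35/√12) = 0.542
df = n − 1 = 11
Two-sided p-value ≈ 0.599
Since p ≈ 0.599 > α = 0.1, fail to reject H0; the evidence is not statistically significant.

0.542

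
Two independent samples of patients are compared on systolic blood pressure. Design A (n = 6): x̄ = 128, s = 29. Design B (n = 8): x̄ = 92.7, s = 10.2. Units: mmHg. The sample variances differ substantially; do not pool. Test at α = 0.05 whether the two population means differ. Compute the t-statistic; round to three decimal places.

2.852

Let group 1 = design A, group 2 = design B. H0: μ_1 = μ_2; H1: μ_1 ≠ μ_2 (Welch's two-sample t-test, two-sided).
t = (x̄_1 − x̄_2)/√(s_1²/n_1 + s_2²/n_2) = (128 − 92.7)/√(29²/6 + 10.2²/8) = 2.852
Welch–Satterthwaite df ≈ 5.93
Two-sided p-value ≈ 0.0295
Since p ≈ 0.0295 < α = 0.05, reject H0; the evidence is statistically significant.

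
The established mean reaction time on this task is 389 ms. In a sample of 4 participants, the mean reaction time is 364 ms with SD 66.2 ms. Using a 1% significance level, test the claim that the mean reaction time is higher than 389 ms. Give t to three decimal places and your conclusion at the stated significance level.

t = -0.755; fail to reject H0

H0: μ = 389; H1: μ > 389 (one-sample t-test, right-tailed).
t = (x̄ − μ₀)/(s/√n) = (364 − 389)/(66.2/√4) = -0.755
df = n − 1 = 3
p-value = P(T ≥ -0.755) ≈ 0.748
Since p ≈ 0.748 > α = 0.01, fail to reject H0; the data do not provide sufficient evidence against H0.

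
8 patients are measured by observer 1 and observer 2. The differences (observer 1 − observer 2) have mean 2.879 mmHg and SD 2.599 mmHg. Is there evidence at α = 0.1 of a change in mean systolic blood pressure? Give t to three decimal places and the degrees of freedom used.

t = 3.133, df = 7

H0: μ_d = 0; H1: μ_d ≠ 0 (paired t-test on the differences, two-sided).
t = d̄/(s_d/√n) = 2.879/(2.599/√8) = 3.133
df = n − 1 = 7
Two-sided p-value ≈ 0.0165
Since p ≈ 0.0165 < α = 0.1, reject H0; the data support H1.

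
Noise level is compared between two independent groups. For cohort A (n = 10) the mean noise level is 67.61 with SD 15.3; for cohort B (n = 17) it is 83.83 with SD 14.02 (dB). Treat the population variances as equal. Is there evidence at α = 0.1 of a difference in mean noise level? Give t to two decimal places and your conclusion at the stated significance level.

Let group 1 = cohort A, group 2 = cohort B. H0: μ_1 = μ_2; H1: μ_1 ≠ μ_2 (two-sample pooled-variance t-test, two-sided).
s_p² = [(10−1)·15.3² + (17−1)·14.02²]/(10+17−2) = 210.071
t = (67.61 − 83.83)/√[210.071·(1/10 + 1/17)] = -2.81
df = n₁ + n₂ − 2 = 25
Two-sided p-value ≈ 0.010
Since p ≈ 0.010 < α = 0.1, reject H0; the data support H1.

t = -2.81; reject H0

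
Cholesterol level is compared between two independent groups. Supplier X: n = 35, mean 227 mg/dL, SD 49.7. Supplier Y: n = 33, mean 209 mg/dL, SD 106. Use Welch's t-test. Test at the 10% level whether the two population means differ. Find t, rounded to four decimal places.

0.8878

Let group 1 = supplier X, group 2 = supplier Y. H0: μ_1 = μ_2; H1: μ_1 ≠ μ_2 (Welch's two-sample t-test, two-sided).
t = (x̄_1 − x̄_2)/√(s_1²/n_1 + s_2²/n_2) = (227 − 209)/√(49.7²/35 + 106²/33) = 0.8878
Welch–Satterthwaite df ≈ 44.83
Two-sided p-value ≈ 0.3794
Since p ≈ 0.3794 > α = 0.1, fail to reject H0; the data do not provide sufficient evidence against H0.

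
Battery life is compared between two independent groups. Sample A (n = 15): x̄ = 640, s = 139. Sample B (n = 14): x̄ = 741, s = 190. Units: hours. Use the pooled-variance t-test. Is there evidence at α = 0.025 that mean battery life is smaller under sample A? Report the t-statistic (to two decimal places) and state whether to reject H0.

t = -1.64; fail to reject H0

Let group 1 = sample A, group 2 = sample B. H0: μ_1 = μ_2; H1: μ_1 < μ_2 (two-sample pooled-variance t-test, left-tailed).
s_p² = [(15−1)·139² + (14−1)·190²]/(15+14−2) = 27399.8
t = (640 − 741)/√[27399.8·(1/15 + 1/14)] = -1.64
df = n₁ + n₂ − 2 = 27
p-value = P(T ≤ -1.64) ≈ 0.0561
Since p ≈ 0.0561 > α = 0.025, fail to reject H0; the evidence is not statistically significant.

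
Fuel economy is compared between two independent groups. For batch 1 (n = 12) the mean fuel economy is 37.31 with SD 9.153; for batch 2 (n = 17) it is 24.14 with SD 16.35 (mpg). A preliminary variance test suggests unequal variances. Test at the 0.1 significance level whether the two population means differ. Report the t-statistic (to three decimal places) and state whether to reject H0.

t = 2.764; reject H0

Let group 1 = batch 1, group 2 = batch 2. H0: μ_1 = μ_2; H1: μ_1 ≠ μ_2 (Welch's two-sample t-test, two-sided).
t = (x̄_1 − x̄_2)/√(s_1²/n_1 + s_2²/n_2) = (37.31 − 24.14)/√(9.153²/12 + 16.35²/17) = 2.764
Welch–Satterthwaite df ≈ 25.93
Two-sided p-value ≈ 0.0104
Since p ≈ 0.0104 < α = 0.1, reject H0; the evidence is statistically significant.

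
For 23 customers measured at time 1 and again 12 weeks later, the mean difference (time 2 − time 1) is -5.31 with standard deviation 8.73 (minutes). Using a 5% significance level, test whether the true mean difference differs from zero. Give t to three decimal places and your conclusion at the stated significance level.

t = -2.917; reject H0

H0: μ_d = 0; H1: μ_d ≠ 0 (paired t-test on the differences, two-sided).
t = d̄/(s_d/√n) = -5.31/(8.73/√23) = -2.917
df = n − 1 = 22
Two-sided p-value ≈ 0.008
Since p ≈ 0.008 < α = 0.05, reject H0; the evidence is statistically significant.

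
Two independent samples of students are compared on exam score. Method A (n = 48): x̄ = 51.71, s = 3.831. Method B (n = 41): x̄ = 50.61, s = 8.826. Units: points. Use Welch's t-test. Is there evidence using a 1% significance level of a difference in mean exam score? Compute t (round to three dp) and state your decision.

Let group 1 = method A, group 2 = method B. H0: μ_1 = μ_2; H1: μ_1 ≠ μ_2 (Welch's two-sample t-test, two-sided).
t = (x̄_1 − x̄_2)/√(s_1²/n_1 + s_2²/n_2) = (51.71 − 50.61)/√(3.831²/48 + 8.826²/41) = 0.741
Welch–Satterthwaite df ≈ 52.75
Two-sided p-value ≈ 0.4622
Since p ≈ 0.4622 > α = 0.01, fail to reject H0; the evidence is not statistically significant.

t = 0.741; fail to reject H0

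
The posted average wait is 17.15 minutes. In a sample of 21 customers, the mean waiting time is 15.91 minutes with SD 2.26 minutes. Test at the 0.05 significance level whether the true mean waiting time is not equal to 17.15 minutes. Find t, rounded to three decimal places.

-2.514

H0: μ = 17.15; H1: μ ≠ 17.15 (one-sample t-test, two-sided).
t = (x̄ − μ₀)/(s/√n) = (15.91 − 17.15)/(2.26/√21) = -2.514
df = n − 1 = 20
Two-sided p-value ≈ 0.021
Since p ≈ 0.021 < α = 0.05, reject H0; the data support H1.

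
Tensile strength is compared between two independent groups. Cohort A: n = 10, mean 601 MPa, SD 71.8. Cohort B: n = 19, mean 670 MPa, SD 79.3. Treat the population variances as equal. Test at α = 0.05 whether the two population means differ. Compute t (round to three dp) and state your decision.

t = -2.297; reject H0

Let group 1 = cohort A, group 2 = cohort B. H0: μ_1 = μ_2; H1: μ_1 ≠ μ_2 (two-sample pooled-variance t-test, two-sided).
s_p² = [(10−1)·71.8² + (19−1)·79.3²]/(10+19−2) = 5910.74
t = (601 − 670)/√[5910.74·(1/10 + 1/19)] = -2.297
df = n₁ + n₂ − 2 = 27
Two-sided p-value ≈ 0.0296
Since p ≈ 0.0296 < α = 0.05, reject H0; the evidence is statistically significant.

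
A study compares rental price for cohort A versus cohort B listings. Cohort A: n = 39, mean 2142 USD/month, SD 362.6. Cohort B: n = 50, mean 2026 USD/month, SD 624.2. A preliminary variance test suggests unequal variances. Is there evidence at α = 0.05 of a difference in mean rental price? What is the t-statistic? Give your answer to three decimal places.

1.098

Let group 1 = cohort A, group 2 = cohort B. H0: μ_1 = μ_2; H1: μ_1 ≠ μ_2 (Welch's two-sample t-test, two-sided).
t = (x̄_1 − x̄_2)/√(s_1²/n_1 + s_2²/n_2) = (2142 − 2026)/√(362.6²/39 + 624.2²/50) = 1.098
Welch–Satterthwaite df ≈ 81.02
Two-sided p-value ≈ 0.2755
Since p ≈ 0.2755 > α = 0.05, fail to reject H0; the evidence is not statistically significant.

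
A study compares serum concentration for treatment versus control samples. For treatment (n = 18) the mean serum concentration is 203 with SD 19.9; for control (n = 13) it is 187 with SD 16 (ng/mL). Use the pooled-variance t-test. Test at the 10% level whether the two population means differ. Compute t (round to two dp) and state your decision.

t = 2.39; reject H0

Let group 1 = treatment, group 2 = control. H0: μ_1 = μ_2; H1: μ_1 ≠ μ_2 (two-sample pooled-variance t-test, two-sided).
s_p² = [(18−1)·19.9² + (13−1)·16²]/(18+13−2) = 338.075
t = (203 − 187)/√[338.075·(1/18 + 1/13)] = 2.39
df = n₁ + n₂ − 2 = 29
Two-sided p-value ≈ 0.0235
Since p ≈ 0.0235 < α = 0.1, reject H0; the data support H1.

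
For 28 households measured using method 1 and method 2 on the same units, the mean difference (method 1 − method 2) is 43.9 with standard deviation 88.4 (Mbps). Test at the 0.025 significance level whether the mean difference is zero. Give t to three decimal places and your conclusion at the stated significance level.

H0: μ_d = 0; H1: μ_d ≠ 0 (paired t-test on the differences, two-sided).
t = d̄/(s_d/√n) = 43.9/(88.4/√28) = 2.628
df = n − 1 = 27
Two-sided p-value ≈ 0.014
Since p ≈ 0.014 < α = 0.025, reject H0; the data support H1.

t = 2.628; reject H0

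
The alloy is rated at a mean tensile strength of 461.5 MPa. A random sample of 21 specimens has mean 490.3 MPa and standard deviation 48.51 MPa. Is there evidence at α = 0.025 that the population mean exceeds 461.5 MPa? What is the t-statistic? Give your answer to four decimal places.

2.7206

H0: μ = 461.5; H1: μ > 461.5 (one-sample t-test, right-tailed).
t = (x̄ − μ₀)/(s/√n) = (490.3 − 461.5)/(48.51/√21) = 2.7206
df = n − 1 = 20
p-value = P(T ≥ 2.7206) ≈ 0.0066
Since p ≈ 0.0066 < α = 0.025, reject H0; the data support H1.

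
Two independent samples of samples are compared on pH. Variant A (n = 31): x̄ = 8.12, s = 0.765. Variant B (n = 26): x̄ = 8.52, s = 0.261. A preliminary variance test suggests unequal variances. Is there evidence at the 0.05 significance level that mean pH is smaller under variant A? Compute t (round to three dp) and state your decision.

t = -2.728; reject H0

Let group 1 = variant A, group 2 = variant B. H0: μ_1 = μ_2; H1: μ_1 < μ_2 (Welch's two-sample t-test, left-tailed).
t = (x̄_1 − x̄_2)/√(s_1²/n_1 + s_2²/n_2) = (8.12 − 8.52)/√(0.765²/31 + 0.261²/26) = -2.728
Welch–Satterthwaite df ≈ 38.03
p-value = P(T ≤ -2.728) ≈ 0.0048
Since p ≈ 0.0048 < α = 0.05, reject H0; the data support H1.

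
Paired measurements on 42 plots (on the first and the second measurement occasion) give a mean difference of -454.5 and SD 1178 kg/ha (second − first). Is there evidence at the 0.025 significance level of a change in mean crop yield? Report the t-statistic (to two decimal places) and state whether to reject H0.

H0: μ_d = 0; H1: μ_d ≠ 0 (paired t-test on the differences, two-sided).
t = d̄/(s_d/√n) = -454.5/(1178/√42) = -2.50
df = n − 1 = 41
Two-sided p-value ≈ 0.0165
Since p ≈ 0.0165 < α = 0.025, reject H0; the evidence is statistically significant.

t = -2.50; reject H0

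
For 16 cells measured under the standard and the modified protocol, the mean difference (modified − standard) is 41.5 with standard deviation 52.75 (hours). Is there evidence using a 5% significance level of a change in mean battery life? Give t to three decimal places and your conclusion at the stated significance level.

t = 3.147; reject H0

H0: μ_d = 0; H1: μ_d ≠ 0 (paired t-test on the differences, two-sided).
t = d̄/(s_d/√n) = 41.5/(52.75/√16) = 3.147
df = n − 1 = 15
Two-sided p-value ≈ 0.0066
Since p ≈ 0.0066 < α = 0.05, reject H0; the evidence is statistically significant.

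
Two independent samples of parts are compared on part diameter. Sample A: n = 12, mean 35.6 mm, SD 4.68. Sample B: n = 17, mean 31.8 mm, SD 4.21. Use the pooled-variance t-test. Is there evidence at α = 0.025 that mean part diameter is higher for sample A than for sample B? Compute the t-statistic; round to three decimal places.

Let group 1 = sample A, group 2 = sample B. H0: μ_1 = μ_2; H1: μ_1 > μ_2 (two-sample pooled-variance t-test, right-tailed).
s_p² = [(12−1)·4.68² + (17−1)·4.21²]/(12+17−2) = 19.4264
t = (35.6 − 31.8)/√[19.4264·(1/12 + 1/17)] = 2.287
df = n₁ + n₂ − 2 = 27
p-value = P(T ≥ 2.287) ≈ 0.0151
Since p ≈ 0.0151 < α = 0.025, reject H0; the data support H1.

2.287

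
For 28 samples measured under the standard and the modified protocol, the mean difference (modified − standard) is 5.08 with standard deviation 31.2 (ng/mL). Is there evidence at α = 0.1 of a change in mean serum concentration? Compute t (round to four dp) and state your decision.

H0: μ_d = 0; H1: μ_d ≠ 0 (paired t-test on the differences, two-sided).
t = d̄/(s_d/√n) = 5.08/(31.2/√28) = 0.8616
df = n − 1 = 27
Two-sided p-value ≈ 0.397
Since p ≈ 0.397 > α = 0.1, fail to reject H0; the evidence is not statistically significant.

t = 0.8616; fail to reject H0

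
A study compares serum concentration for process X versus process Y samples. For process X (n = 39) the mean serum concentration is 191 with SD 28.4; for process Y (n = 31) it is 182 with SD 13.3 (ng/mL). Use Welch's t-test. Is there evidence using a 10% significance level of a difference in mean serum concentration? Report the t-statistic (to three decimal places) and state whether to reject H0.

t = 1.752; reject H0

Let group 1 = process X, group 2 = process Y. H0: μ_1 = μ_2; H1: μ_1 ≠ μ_2 (Welch's two-sample t-test, two-sided).
t = (x̄_1 − x̄_2)/√(s_1²/n_1 + s_2²/n_2) = (191 − 182)/√(28.4²/39 + 13.3²/31) = 1.752
Welch–Satterthwaite df ≈ 56.42
Two-sided p-value ≈ 0.085
Since p ≈ 0.085 < α = 0.1, reject H0; the evidence is statistically significant.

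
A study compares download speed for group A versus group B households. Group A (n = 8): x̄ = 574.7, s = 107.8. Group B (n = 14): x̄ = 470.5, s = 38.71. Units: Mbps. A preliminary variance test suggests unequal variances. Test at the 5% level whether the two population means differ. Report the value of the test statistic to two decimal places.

2.64

Let group 1 = group A, group 2 = group B. H0: μ_1 = μ_2; H1: μ_1 ≠ μ_2 (Welch's two-sample t-test, two-sided).
t = (x̄_1 − x̄_2)/√(s_1²/n_1 + s_2²/n_2) = (574.7 − 470.5)/√(107.8²/8 + 38.71²/14) = 2.64
Welch–Satterthwaite df ≈ 8.05
Two-sided p-value ≈ 0.030
Since p ≈ 0.030 < α = 0.05, reject H0; the data support H1.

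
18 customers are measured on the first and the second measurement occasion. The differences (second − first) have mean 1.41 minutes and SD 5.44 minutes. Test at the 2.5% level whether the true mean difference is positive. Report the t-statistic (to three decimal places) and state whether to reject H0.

H0: μ_d = 0; H1: μ_d > 0 (paired t-test on the differences, right-tailed).
t = d̄/(s_d/√n) = 1.41/(5.44/√18) = 1.100
df = n − 1 = 17
p-value = P(T ≥ 1.100) ≈ 0.1434
Since p ≈ 0.1434 > α = 0.025, fail to reject H0; the evidence is not statistically significant.

t = 1.100; fail to reject H0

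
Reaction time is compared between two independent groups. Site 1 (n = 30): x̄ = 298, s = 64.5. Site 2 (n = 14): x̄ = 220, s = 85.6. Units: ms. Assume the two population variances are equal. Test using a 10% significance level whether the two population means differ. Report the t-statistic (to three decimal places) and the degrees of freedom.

t = 3.361, df = 42

Let group 1 = site 1, group 2 = site 2. H0: μ_1 = μ_2; H1: μ_1 ≠ μ_2 (two-sample pooled-variance t-test, two-sided).
s_p² = [(30−1)·64.5² + (14−1)·85.6²]/(30+14−2) = 5140.55
t = (298 − 220)/√[5140.55·(1/30 + 1/14)] = 3.361
df = n₁ + n₂ − 2 = 42
Two-sided p-value ≈ 0.0017
Since p ≈ 0.0017 < α = 0.1, reject H0; the evidence is statistically significant.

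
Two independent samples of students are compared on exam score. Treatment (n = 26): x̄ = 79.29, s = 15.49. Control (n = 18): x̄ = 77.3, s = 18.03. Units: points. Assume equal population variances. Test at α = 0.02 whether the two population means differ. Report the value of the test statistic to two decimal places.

Let group 1 = treatment, group 2 = control. H0: μ_1 = μ_2; H1: μ_1 ≠ μ_2 (two-sample pooled-variance t-test, two-sided).
s_p² = [(26−1)·15.49² + (18−1)·18.03²]/(26+18−2) = 274.402
t = (79.29 − 77.3)/√[274.402·(1/26 + 1/18)] = 0.39
df = n₁ + n₂ − 2 = 42
Two-sided p-value ≈ 0.6972
Since p ≈ 0.6972 > α = 0.02, fail to reject H0; the data do not provide sufficient evidence against H0.

0.39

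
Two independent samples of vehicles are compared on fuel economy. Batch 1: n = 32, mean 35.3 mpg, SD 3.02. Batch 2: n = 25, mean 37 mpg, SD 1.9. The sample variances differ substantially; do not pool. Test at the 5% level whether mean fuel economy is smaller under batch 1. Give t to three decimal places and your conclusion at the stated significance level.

Let group 1 = batch 1, group 2 = batch 2. H0: μ_1 = μ_2; H1: μ_1 < μ_2 (Welch's two-sample t-test, left-tailed).
t = (x̄_1 − x̄_2)/√(s_1²/n_1 + s_2²/n_2) = (35.3 − 37)/√(3.02²/32 + 1.9²/25) = -2.594
Welch–Satterthwaite df ≈ 52.85
p-value = P(T ≤ -2.594) ≈ 0.006
Since p ≈ 0.006 < α = 0.05, reject H0; the data support H1.

t = -2.594; reject H0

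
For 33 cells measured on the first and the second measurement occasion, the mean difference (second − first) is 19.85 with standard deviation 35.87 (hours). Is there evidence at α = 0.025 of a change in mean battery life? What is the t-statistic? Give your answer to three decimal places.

H0: μ_d = 0; H1: μ_d ≠ 0 (paired t-test on the differences, two-sided).
t = d̄/(s_d/√n) = 19.85/(35.87/√33) = 3.179
df = n − 1 = 32
Two-sided p-value ≈ 0.0033
Since p ≈ 0.0033 < α = 0.025, reject H0; the evidence is statistically significant.

3.179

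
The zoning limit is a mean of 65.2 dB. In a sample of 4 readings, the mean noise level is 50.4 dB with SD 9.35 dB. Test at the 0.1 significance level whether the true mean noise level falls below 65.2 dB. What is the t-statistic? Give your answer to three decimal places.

H0: μ = 65.2; H1: μ < 65.2 (one-sample t-test, left-tailed).
t = (x̄ − μ₀)/(s/√n) = (50.4 − 65.2)/(9.35/√4) = -3.166
df = n − 1 = 3
p-value = P(T ≤ -3.166) ≈ 0.0253
Since p ≈ 0.0253 < α = 0.1, reject H0; the evidence is statistically significant.

-3.166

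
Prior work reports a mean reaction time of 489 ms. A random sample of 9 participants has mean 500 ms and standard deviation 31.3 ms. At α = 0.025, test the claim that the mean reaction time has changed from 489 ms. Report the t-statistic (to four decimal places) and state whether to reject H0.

H0: μ = 489; H1: μ ≠ 489 (one-sample t-test, two-sided).
t = (x̄ − μ₀)/(s/√n) = (500 − 489)/(31.3/√9) = 1.0543
df = n − 1 = 8
Two-sided p-value ≈ 0.3225
Since p ≈ 0.3225 > α = 0.025, fail to reject H0; the evidence is not statistically significant.

t = 1.0543; fail to reject H0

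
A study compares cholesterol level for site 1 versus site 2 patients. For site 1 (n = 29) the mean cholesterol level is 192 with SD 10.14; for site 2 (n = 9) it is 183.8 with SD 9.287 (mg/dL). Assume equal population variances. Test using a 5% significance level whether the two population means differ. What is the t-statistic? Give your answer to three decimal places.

Let group 1 = site 1, group 2 = site 2. H0: μ_1 = μ_2; H1: μ_1 ≠ μ_2 (two-sample pooled-variance t-test, two-sided).
s_p² = [(29−1)·10.14² + (9−1)·9.287²]/(29+9−2) = 99.1371
t = (192 − 183.8)/√[99.1371·(1/29 + 1/9)] = 2.158
df = n₁ + n₂ − 2 = 36
Two-sided p-value ≈ 0.038
Since p ≈ 0.038 < α = 0.05, reject H0; the evidence is statistically significant.

2.158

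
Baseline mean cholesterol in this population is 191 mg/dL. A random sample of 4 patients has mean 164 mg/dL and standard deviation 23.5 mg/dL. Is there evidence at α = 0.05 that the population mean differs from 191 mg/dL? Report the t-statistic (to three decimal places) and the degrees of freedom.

t = -2.298, df = 3

H0: μ = 191; H1: μ ≠ 191 (one-sample t-test, two-sided).
t = (x̄ − μ₀)/(s/√n) = (164 − 191)/(23.5/√4) = -2.298
df = n − 1 = 3
Two-sided p-value ≈ 0.105
Since p ≈ 0.105 > α = 0.05, fail to reject H0; the data do not provide sufficient evidence against H0.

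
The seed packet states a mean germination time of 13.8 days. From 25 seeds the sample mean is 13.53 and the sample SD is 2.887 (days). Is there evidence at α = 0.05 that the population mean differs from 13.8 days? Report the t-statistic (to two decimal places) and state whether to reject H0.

t = -0.47; fail to reject H0

H0: μ = 13.8; H1: μ ≠ 13.8 (one-sample t-test, two-sided).
t = (x̄ − μ₀)/(s/√n) = (13.53 − 13.8)/(2.887/√25) = -0.47
df = n − 1 = 24
Two-sided p-value ≈ 0.6443
Since p ≈ 0.6443 > α = 0.05, fail to reject H0; the evidence is not statistically significant.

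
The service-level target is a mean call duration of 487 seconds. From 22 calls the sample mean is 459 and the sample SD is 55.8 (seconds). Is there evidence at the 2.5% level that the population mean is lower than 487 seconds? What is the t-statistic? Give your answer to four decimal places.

H0: μ = 487; H1: μ < 487 (one-sample t-test, left-tailed).
t = (x̄ − μ₀)/(s/√n) = (459 − 487)/(55.8/√22) = -2.3536
df = n − 1 = 21
p-value = P(T ≤ -2.3536) ≈ 0.014
Since p ≈ 0.014 < α = 0.025, reject H0; the evidence is statistically significant.

-2.3536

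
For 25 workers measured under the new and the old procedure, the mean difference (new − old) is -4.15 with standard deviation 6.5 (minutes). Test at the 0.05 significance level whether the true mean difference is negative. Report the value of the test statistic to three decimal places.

H0: μ_d = 0; H1: μ_d < 0 (paired t-test on the differences, left-tailed).
t = d̄/(s_d/√n) = -4.15/(6.5/√25) = -3.192
df = n − 1 = 24
p-value = P(T ≤ -3.192) ≈ 0.0020
Since p ≈ 0.0020 < α = 0.05, reject H0; the evidence is statistically significant.

-3.192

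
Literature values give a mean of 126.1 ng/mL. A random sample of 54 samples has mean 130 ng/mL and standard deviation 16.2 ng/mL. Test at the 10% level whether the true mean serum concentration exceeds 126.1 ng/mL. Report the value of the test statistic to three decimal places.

1.769

H0: μ = 126.1; H1: μ > 126.1 (one-sample t-test, right-tailed).
t = (x̄ − μ₀)/(s/√n) = (130 − 126.1)/(16.2/√54) = 1.769
df = n − 1 = 53
p-value = P(T ≥ 1.769) ≈ 0.0413
Since p ≈ 0.0413 < α = 0.1, reject H0; the data support H1.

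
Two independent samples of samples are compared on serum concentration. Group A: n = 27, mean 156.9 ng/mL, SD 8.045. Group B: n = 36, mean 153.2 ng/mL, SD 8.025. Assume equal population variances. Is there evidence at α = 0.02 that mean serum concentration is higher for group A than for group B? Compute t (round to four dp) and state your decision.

t = 1.8091; fail to reject H0

Let group 1 = group A, group 2 = group B. H0: μ_1 = μ_2; H1: μ_1 > μ_2 (two-sample pooled-variance t-test, right-tailed).
s_p² = [(27−1)·8.045² + (36−1)·8.025²]/(27+36−2) = 64.5376
t = (156.9 − 153.2)/√[64.5376·(1/27 + 1/36)] = 1.8091
df = n₁ + n₂ − 2 = 61
p-value = P(T ≥ 1.8091) ≈ 0.0377
Since p ≈ 0.0377 > α = 0.02, fail to reject H0; the evidence is not statistically significant.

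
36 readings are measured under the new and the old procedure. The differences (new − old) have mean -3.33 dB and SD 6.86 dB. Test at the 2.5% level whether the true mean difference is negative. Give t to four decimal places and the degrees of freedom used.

t = -2.9125, df = 35

H0: μ_d = 0; H1: μ_d < 0 (paired t-test on the differences, left-tailed).
t = d̄/(s_d/√n) = -3.33/(6.86/√36) = -2.9125
df = n − 1 = 35
p-value = P(T ≤ -2.9125) ≈ 0.0031
Since p ≈ 0.0031 < α = 0.025, reject H0; the data support H1.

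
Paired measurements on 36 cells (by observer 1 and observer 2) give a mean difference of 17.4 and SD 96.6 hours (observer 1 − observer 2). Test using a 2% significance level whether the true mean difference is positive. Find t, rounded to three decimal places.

H0: μ_d = 0; H1: μ_d > 0 (paired t-test on the differences, right-tailed).
t = d̄/(s_d/√n) = 17.4/(96.6/√36) = 1.081
df = n − 1 = 35
p-value = P(T ≥ 1.081) ≈ 0.1436
Since p ≈ 0.1436 > α = 0.02, fail to reject H0; the data do not provide sufficient evidence against H0.

1.081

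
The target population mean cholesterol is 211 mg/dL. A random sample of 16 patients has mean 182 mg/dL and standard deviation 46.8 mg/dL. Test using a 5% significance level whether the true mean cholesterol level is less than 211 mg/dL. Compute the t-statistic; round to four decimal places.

H0: μ = 211; H1: μ < 211 (one-sample t-test, left-tailed).
t = (x̄ − μ₀)/(s/√n) = (182 − 211)/(46.8/√16) = -2.4786
df = n − 1 = 15
p-value = P(T ≤ -2.4786) ≈ 0.0128
Since p ≈ 0.0128 < α = 0.05, reject H0; the evidence is statistically significant.

-2.4786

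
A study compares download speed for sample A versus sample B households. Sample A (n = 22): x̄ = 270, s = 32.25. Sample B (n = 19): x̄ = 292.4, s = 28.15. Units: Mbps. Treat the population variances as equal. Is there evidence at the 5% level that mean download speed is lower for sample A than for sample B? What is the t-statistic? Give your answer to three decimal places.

-2.351

Let group 1 = sample A, group 2 = sample B. H0: μ_1 = μ_2; H1: μ_1 < μ_2 (two-sample pooled-variance t-test, left-tailed).
s_p² = [(22−1)·32.25² + (19−1)·28.15²]/(22+19−2) = 925.767
t = (270 − 292.4)/√[925.767·(1/22 + 1/19)] = -2.351
df = n₁ + n₂ − 2 = 39
p-value = P(T ≤ -2.351) ≈ 0.012
Since p ≈ 0.012 < α = 0.05, reject H0; the data support H1.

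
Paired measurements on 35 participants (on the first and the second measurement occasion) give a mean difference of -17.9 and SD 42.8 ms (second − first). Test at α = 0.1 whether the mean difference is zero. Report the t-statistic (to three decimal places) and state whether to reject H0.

t = -2.474; reject H0

H0: μ_d = 0; H1: μ_d ≠ 0 (paired t-test on the differences, two-sided).
t = d̄/(s_d/√n) = -17.9/(42.8/√35) = -2.474
df = n − 1 = 34
Two-sided p-value ≈ 0.019
Since p ≈ 0.019 < α = 0.1, reject H0; the evidence is statistically significant.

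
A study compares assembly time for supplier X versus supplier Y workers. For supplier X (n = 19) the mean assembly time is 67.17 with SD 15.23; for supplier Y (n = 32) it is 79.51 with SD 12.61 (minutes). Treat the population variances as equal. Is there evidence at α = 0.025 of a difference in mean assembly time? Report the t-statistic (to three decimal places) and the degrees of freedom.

t = -3.126, df = 49

Let group 1 = supplier X, group 2 = supplier Y. H0: μ_1 = μ_2; H1: μ_1 ≠ μ_2 (two-sample pooled-variance t-test, two-sided).
s_p² = [(19−1)·15.23² + (32−1)·12.61²]/(19+32−2) = 185.807
t = (67.17 − 79.51)/√[185.807·(1/19 + 1/32)] = -3.126
df = n₁ + n₂ − 2 = 49
Two-sided p-value ≈ 0.003
Since p ≈ 0.003 < α = 0.025, reject H0; the data support H1.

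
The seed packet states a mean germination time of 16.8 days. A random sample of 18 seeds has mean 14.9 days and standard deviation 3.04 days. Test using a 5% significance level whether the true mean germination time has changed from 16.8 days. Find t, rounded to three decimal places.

H0: μ = 16.8; H1: μ ≠ 16.8 (one-sample t-test, two-sided).
t = (x̄ − μ₀)/(s/√n) = (14.9 − 16.8)/(3.04/√18) = -2.652
df = n − 1 = 17
Two-sided p-value ≈ 0.0168
Since p ≈ 0.0168 < α = 0.05, reject H0; the data support H1.

-2.652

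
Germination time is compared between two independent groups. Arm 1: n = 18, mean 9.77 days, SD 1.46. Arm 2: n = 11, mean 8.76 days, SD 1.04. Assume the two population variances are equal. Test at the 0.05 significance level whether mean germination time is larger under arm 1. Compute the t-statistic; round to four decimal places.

Let group 1 = arm 1, group 2 = arm 2. H0: μ_1 = μ_2; H1: μ_1 > μ_2 (two-sample pooled-variance t-test, right-tailed).
s_p² = [(18−1)·1.46² + (11−1)·1.04²]/(18+11−2) = 1.74271
t = (9.77 − 8.76)/√[1.74271·(1/18 + 1/11)] = 1.9991
df = n₁ + n₂ − 2 = 27
p-value = P(T ≥ 1.9991) ≈ 0.028
Since p ≈ 0.028 < α = 0.05, reject H0; the data support H1.

1.9991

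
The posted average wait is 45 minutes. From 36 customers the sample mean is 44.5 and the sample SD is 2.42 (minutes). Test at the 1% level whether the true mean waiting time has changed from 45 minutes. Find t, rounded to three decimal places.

H0: μ = 45; H1: μ ≠ 45 (one-sample t-test, two-sided).
t = (x̄ − μ₀)/(s/√n) = (44.5 − 45)/(2.42/√36) = -1.240
df = n − 1 = 35
Two-sided p-value ≈ 0.223
Since p ≈ 0.223 > α = 0.01, fail to reject H0; the data do not provide sufficient evidence against H0.

-1.240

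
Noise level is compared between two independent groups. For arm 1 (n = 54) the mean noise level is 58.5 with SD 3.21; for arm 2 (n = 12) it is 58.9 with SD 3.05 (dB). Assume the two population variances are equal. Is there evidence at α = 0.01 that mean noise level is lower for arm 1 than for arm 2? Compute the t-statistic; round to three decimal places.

-0.394

Let group 1 = arm 1, group 2 = arm 2. H0: μ_1 = μ_2; H1: μ_1 < μ_2 (two-sample pooled-variance t-test, left-tailed).
s_p² = [(54−1)·3.21² + (12−1)·3.05²]/(54+12−2) = 10.1319
t = (58.5 − 58.9)/√[10.1319·(1/54 + 1/12)] = -0.394
df = n₁ + n₂ − 2 = 64
p-value = P(T ≤ -0.394) ≈ 0.3475
Since p ≈ 0.3475 > α = 0.01, fail to reject H0; the data do not provide sufficient evidence against H0.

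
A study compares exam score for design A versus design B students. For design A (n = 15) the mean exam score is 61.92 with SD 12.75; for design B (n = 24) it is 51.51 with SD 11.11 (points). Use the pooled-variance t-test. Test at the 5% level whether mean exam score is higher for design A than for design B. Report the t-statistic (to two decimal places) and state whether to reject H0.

Let group 1 = design A, group 2 = design B. H0: μ_1 = μ_2; H1: μ_1 > μ_2 (two-sample pooled-variance t-test, right-tailed).
s_p² = [(15−1)·12.75² + (24−1)·11.11²]/(15+24−2) = 138.238
t = (61.92 − 51.51)/√[138.238·(1/15 + 1/24)] = 2.69
df = n₁ + n₂ − 2 = 37
p-value = P(T ≥ 2.69) ≈ 0.005
Since p ≈ 0.005 < α = 0.05, reject H0; the data support H1.

t = 2.69; reject H0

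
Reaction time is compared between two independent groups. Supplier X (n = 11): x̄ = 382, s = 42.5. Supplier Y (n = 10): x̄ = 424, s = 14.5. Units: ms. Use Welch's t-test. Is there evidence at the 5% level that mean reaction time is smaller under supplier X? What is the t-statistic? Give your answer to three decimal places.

-3.086

Let group 1 = supplier X, group 2 = supplier Y. H0: μ_1 = μ_2; H1: μ_1 < μ_2 (Welch's two-sample t-test, left-tailed).
t = (x̄_1 − x̄_2)/√(s_1²/n_1 + s_2²/n_2) = (382 − 424)/√(42.5²/11 + 14.5²/10) = -3.086
Welch–Satterthwaite df ≈ 12.50
p-value = P(T ≤ -3.086) ≈ 0.0045
Since p ≈ 0.0045 < α = 0.05, reject H0; the data support H1.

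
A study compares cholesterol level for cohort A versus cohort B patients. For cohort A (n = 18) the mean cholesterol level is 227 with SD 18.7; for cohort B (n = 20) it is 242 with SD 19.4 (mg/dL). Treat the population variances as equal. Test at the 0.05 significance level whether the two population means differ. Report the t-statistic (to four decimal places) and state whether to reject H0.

Let group 1 = cohort A, group 2 = cohort B. H0: μ_1 = μ_2; H1: μ_1 ≠ μ_2 (two-sample pooled-variance t-test, two-sided).
s_p² = [(18−1)·18.7² + (20−1)·19.4²]/(18+20−2) = 363.766
t = (227 − 242)/√[363.766·(1/18 + 1/20)] = -2.4207
df = n₁ + n₂ − 2 = 36
Two-sided p-value ≈ 0.021
Since p ≈ 0.021 < α = 0.05, reject H0; the evidence is statistically significant.

t = -2.4207; reject H0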